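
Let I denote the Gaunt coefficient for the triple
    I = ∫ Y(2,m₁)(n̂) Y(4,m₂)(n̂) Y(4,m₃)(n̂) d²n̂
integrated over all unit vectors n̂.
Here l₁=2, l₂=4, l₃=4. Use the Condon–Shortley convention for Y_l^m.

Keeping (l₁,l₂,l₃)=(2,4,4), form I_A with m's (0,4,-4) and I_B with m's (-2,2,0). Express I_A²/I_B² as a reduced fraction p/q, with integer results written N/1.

Same 2,4,4: normalisation and zero-m 3j drop out of the ratio.
A: Δ: 2! 2! 6! / 11! → 1/13860; sum: t=2:+1/2880 = 1/2880; 3j²(2 4 4; 0 4 -4) = Δ·Π!·Σ² = 28/495  (sign +1)
B: Δ: 2! 2! 6! / 11! → 1/13860; sum: t=2:+1/192 = 1/192; 3j²(2 4 4; -2 2 0) = Δ·Π!·Σ² = 3/77  (sign +1)
I_A²/I_B² = (28/495)/(3/77) = 196/135

196/135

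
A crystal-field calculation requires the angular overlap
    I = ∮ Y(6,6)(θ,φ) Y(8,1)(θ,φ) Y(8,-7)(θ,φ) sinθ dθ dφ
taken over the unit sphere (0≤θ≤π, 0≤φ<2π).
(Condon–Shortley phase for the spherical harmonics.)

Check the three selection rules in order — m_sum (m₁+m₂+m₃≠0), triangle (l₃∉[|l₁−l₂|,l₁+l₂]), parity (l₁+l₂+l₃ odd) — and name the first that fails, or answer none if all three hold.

azimuthal sum: 6 + 1 − 7 = 0  ✓
2 ≤ 8 ≤ 14 (triangle on l)  ✓
L = 6 + 8 + 8 = 22 (even)  ✓

none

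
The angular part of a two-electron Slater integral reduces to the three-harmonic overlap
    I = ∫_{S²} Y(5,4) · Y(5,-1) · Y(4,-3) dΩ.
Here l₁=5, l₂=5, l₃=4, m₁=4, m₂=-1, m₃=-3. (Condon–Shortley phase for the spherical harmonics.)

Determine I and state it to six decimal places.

-0.168084

m-sum 0 ✓  L=14 even ✓  0≤4≤10 ✓
Π(2lᵢ+1) = 11×11×9 = 1089
triangle coeff Δ(5,5,4) = 1/3153150
Σ_t [1,5]: t=1:−1/69120 t=2:+1/1728 t=3:−1/576 t=4:+1/1728 t=5:−1/69120 = -7/11520
(3j)²=2/143 [(5 5 4; 0 0 0)], sign=-1
Σ_t [0,1]: t=0:+1/103680 t=1:−1/17280 = -1/20736
(3j)²=10/429 [(5 5 4; 4 -1 -3)], sign=+1
⇒ 4πI² = 60/169
I = (-1)√(60/169/(4π)) = -0.16808437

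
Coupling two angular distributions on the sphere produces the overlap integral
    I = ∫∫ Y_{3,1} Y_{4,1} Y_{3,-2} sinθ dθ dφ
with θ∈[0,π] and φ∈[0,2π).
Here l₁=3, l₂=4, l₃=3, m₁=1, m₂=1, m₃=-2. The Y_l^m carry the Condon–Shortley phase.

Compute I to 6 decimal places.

0.145070

m-sum 0 ✓  L=10 even ✓  1≤3≤7 ✓
Π(2lᵢ+1) = 7×9×7 = 441
triangle coeff Δ(3,4,3) = 1/34650
Σ_t [1,3]: t=1:−1/72 t=2:+1/16 t=3:−1/72 = 5/144
(3j)²=2/77 [(3 4 3; 0 0 0)], sign=-1
Σ_t [1,2]: t=1:−1/144 t=2:+1/48 = 1/72
(3j)²=16/693 [(3 4 3; 1 1 -2)], sign=-1
⇒ 4πI² = 32/121
I = (+1)√(32/121/(4π)) = 0.14506992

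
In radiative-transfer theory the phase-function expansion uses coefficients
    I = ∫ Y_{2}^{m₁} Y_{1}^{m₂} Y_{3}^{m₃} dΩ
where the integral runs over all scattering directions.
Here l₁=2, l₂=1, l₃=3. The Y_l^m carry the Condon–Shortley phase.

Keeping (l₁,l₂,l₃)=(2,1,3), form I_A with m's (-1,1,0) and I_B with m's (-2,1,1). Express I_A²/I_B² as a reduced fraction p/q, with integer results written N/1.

Shared (l₁,l₂,l₃)=(2,1,3): N and (l;000)² cancel in I_A²/I_B².
A: Δ = 0!·4!·2!/7! = 1/105; Racah Σ t=0..0: t=0:+1/12 = 1/12; ⇒ 3j(2 1 3; -1 1 0)² = 1/35, sgn -1
B: Δ = 0!·4!·2!/7! = 1/105; Racah Σ t=0..0: t=0:+1/48 = 1/48; ⇒ 3j(2 1 3; -2 1 1)² = 1/105, sgn +1
I_A²/I_B² = (1/35)/(1/105) = 3/1

3/1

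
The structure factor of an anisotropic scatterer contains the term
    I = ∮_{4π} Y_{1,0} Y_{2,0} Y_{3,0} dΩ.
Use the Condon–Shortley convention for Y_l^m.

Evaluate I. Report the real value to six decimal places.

m-sum 0 ✓  L=6 even ✓  1≤3≤3 ✓
Π(2lᵢ+1) = 3×5×7 = 105
triangle coeff Δ(1,2,3) = 1/105
Σ_t [0,0]: t=0:+1/4 = 1/4
(3j)²=3/35 [(1 2 3; 0 0 0)], sign=-1
(m-triple is (0,0,0) — same symbol as above.)
⇒ 4πI² = 27/35
I = (+1)√(27/35/(4π)) = 0.24776670

0.247767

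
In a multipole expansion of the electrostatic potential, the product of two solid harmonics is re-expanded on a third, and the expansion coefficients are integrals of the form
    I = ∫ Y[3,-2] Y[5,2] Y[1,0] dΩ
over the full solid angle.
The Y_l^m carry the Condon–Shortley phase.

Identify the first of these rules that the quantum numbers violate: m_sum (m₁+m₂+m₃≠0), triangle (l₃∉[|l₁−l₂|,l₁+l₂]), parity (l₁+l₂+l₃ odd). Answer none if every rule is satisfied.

triangle

azimuthal sum: -2 + 2 + 0 = 0  ✓
2 ≤ 1 ≤ 8 (triangle on l)  ✗
L = 3 + 5 + 1 = 9 (odd)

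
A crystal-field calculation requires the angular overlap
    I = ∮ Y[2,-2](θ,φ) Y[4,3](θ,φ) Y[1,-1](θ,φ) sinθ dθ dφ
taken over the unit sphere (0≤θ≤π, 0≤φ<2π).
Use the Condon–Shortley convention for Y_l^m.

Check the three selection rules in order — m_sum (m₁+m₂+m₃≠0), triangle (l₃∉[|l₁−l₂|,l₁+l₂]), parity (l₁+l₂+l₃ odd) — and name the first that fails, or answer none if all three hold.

triangle

Σmᵢ = 0  ✓
l₃∈[|l₁−l₂|,l₁+l₂]=[2,6], have l₃=1  ✗
Σlᵢ = 7 ⇒ odd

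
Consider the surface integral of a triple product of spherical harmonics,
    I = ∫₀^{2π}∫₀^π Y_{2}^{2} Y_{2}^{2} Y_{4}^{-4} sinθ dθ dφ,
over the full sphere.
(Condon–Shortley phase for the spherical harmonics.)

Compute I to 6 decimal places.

Checks pass: Σm=0; 8 even; l₃=4∈[0,4].
(2·2+1)(2·2+1)(2·4+1) = 225
Δ: 0! 4! 4! / 9! → 1/630
sum: t=0:+1/16 = 1/16
3j²(2 2 4; 0 0 0) = Δ·Π!·Σ² = 2/35  (sign +1)
sum: t=0:+1/576 = 1/576
3j²(2 2 4; 2 2 -4) = Δ·Π!·Σ² = 1/9  (sign +1)
combine: 4πI² = 225·2/35·1/9 = 10/7
take √, sign +1: I = 0.33716777

0.337168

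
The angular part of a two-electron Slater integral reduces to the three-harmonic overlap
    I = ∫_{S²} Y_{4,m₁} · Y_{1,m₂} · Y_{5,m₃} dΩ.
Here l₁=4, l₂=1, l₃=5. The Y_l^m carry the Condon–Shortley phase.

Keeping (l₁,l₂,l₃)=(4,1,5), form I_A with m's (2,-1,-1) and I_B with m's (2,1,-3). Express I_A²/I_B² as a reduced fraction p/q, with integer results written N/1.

3/14

Shared (l₁,l₂,l₃)=(4,1,5): N and (l;000)² cancel in I_A²/I_B².
A: Δ = 0!·8!·2!/11! = 1/495; Racah Σ t=0..0: t=0:+1/2880 = 1/2880; ⇒ 3j(4 1 5; 2 -1 -1)² = 2/165, sgn +1
B: Δ = 0!·8!·2!/11! = 1/495; Racah Σ t=0..0: t=0:+1/2880 = 1/2880; ⇒ 3j(4 1 5; 2 1 -3)² = 28/495, sgn +1
I_A²/I_B² = (2/165)/(28/495) = 3/14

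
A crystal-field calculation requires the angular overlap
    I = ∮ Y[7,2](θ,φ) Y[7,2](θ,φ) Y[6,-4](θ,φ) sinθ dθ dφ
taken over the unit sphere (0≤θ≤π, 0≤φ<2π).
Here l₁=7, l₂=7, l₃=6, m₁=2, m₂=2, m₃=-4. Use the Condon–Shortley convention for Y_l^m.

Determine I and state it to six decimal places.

0.123590

Rules hold: Σm=0, L=20 even, 0≤6≤14.
N = 15·15·13 = 2925
Δ = 8!·6!·6!/21! = 1/2444321880
Racah Σ t=1..7: t=1:−1/2612736000 t=2:+1/20736000 t=3:−1/1658880 t=4:+1/746496 t=5:−1/1658880 t=6:+1/20736000 t=7:−1/2612736000 = 1/4354560
⇒ 3j(7 7 6; 0 0 0)² = 1000/138567, sgn +1
Racah Σ t=3..5: t=3:−1/24883200 t=4:+1/8294400 t=5:−1/24883200 = 1/24883200
⇒ 3j(7 7 6; 2 2 -4)² = 420/46189, sgn +1
4πI² = N·(3j₀)²·(3jₘ)² = 31500000/164109517
I = +1·√(0.191945/4π) = 0.12359004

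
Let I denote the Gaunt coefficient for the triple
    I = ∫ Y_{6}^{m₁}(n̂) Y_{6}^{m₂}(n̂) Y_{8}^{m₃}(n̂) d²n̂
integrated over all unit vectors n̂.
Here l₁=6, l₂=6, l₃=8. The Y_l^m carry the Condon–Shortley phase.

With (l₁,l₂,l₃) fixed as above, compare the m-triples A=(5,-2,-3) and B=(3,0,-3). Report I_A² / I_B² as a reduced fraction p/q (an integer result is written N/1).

11/7

Shared (l₁,l₂,l₃)=(6,6,8): N and (l;000)² cancel in I_A²/I_B².
A: Δ = 4!·8!·8!/21! = 1/1309458150; Racah Σ t=0..1: t=0:+1/69672960 t=1:−1/174182400 = 1/116121600; ⇒ 3j(6 6 8; 5 -2 -3)² = 44/4199, sgn -1
B: Δ = 4!·8!·8!/21! = 1/1309458150; Racah Σ t=0..3: t=0:+1/24883200 t=1:−1/6220800 t=2:+1/11612160 t=3:−1/174182400 = -1/24883200; ⇒ 3j(6 6 8; 3 0 -3)² = 28/4199, sgn +1
I_A²/I_B² = (44/4199)/(28/4199) = 11/7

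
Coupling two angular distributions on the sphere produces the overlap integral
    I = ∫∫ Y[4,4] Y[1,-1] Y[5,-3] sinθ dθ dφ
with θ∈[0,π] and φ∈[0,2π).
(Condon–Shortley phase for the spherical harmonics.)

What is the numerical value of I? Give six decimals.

Rules hold: Σm=0, L=10 even, 3≤5≤5.
N = 9·3·11 = 297
Δ = 0!·8!·2!/11! = 1/495
Racah Σ t=0..0: t=0:+1/576 = 1/576
⇒ 3j(4 1 5; 0 0 0)² = 5/99, sgn -1
Racah Σ t=0..0: t=0:+1/80640 = 1/80640
⇒ 3j(4 1 5; 4 -1 -3)² = 1/495, sgn +1
4πI² = N·(3j₀)²·(3jₘ)² = 1/33
I = -1·√(0.030303/4π) = -0.04910640

-0.049106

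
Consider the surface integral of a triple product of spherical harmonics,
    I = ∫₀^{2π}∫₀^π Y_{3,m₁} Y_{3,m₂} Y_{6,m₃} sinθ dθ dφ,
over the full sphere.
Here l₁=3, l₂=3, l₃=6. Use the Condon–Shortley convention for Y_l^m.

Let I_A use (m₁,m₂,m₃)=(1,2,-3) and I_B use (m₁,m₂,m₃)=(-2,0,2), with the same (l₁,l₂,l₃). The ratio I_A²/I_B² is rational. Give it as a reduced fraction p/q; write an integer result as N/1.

27/16

l's match ⇒ only the (l;m) 3-j factors differ between A and B.
A: triangle coeff Δ(3,3,6) = 1/12012; Σ_t [0,0]: t=0:+1/5760 = 1/5760; (3j)²=9/286 [(3 3 6; 1 2 -3)], sign=-1
B: triangle coeff Δ(3,3,6) = 1/12012; Σ_t [0,0]: t=0:+1/4320 = 1/4320; (3j)²=8/429 [(3 3 6; -2 0 2)], sign=+1
I_A²/I_B² = (9/286)/(8/429) = 27/16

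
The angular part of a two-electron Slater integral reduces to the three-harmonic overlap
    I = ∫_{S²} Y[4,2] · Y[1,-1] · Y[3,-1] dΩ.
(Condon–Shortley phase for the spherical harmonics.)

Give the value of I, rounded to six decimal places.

0.238414

Rules hold: Σm=0, L=8 even, 3≤3≤5.
N = 9·3·7 = 189
Δ = 2!·6!·0!/9! = 1/252
Racah Σ t=1..1: t=1:−1/36 = -1/36
⇒ 3j(4 1 3; 0 0 0)² = 4/63, sgn +1
Racah Σ t=0..0: t=0:+1/96 = 1/96
⇒ 3j(4 1 3; 2 -1 -1)² = 5/84, sgn +1
4πI² = N·(3j₀)²·(3jₘ)² = 5/7
I = +1·√(0.714286/4π) = 0.23841361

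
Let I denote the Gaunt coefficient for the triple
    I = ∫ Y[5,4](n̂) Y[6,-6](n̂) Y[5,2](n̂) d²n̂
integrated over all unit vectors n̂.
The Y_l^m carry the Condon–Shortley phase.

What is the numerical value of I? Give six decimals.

Checks pass: Σm=0; 16 even; l₃=5∈[1,11].
(2·5+1)(2·6+1)(2·5+1) = 1573
Δ: 6! 4! 6! / 17! → 1/28588560
sum: t=1:−1/345600 t=2:+1/13824 t=3:−1/5184 t=4:+1/13824 t=5:−1/345600 = -7/129600
3j²(5 6 5; 0 0 0) = Δ·Π!·Σ² = 80/7293  (sign +1)
sum: t=0:+1/3110400 = 1/3110400
3j²(5 6 5; 4 -6 2) = Δ·Π!·Σ² = 21/1105  (sign -1)
combine: 4πI² = 1573·80/7293·21/1105 = 1232/3757
take √, sign -1: I = -0.16153991

-0.161540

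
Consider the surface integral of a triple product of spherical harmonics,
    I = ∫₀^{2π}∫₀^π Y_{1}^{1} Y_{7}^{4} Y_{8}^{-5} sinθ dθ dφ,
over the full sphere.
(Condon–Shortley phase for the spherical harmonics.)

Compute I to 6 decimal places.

Rules hold: Σm=0, L=16 even, 6≤8≤8.
N = 3·15·17 = 765
Δ = 0!·2!·14!/17! = 1/2040
Racah Σ t=0..0: t=0:+1/25401600 = 1/25401600
⇒ 3j(1 7 8; 0 0 0)² = 8/255, sgn +1
Racah Σ t=0..0: t=0:+1/479001600 = 1/479001600
⇒ 3j(1 7 8; 1 4 -5)² = 13/340, sgn -1
4πI² = N·(3j₀)²·(3jₘ)² = 78/85
I = -1·√(0.917647/4π) = -0.27022959

-0.270230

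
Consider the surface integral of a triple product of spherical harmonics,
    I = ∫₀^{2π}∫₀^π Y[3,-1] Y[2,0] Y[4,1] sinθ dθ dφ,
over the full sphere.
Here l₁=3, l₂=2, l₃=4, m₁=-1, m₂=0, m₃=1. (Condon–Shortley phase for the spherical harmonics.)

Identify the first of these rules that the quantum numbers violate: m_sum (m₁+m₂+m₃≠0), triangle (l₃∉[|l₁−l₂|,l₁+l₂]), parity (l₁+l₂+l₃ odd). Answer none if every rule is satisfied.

parity

azimuthal sum: -1 + 0 + 1 = 0  ✓
1 ≤ 4 ≤ 5 (triangle on l)  ✓
L = 3 + 2 + 4 = 9 (odd)  ✗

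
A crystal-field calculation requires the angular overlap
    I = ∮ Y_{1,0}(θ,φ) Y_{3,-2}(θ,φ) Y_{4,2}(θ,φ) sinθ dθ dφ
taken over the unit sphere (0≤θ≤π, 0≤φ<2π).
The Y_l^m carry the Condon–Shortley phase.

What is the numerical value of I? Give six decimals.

Checks pass: Σm=0; 8 even; l₃=4∈[2,4].
(2·1+1)(2·3+1)(2·4+1) = 189
Δ: 0! 2! 6! / 9! → 1/252
sum: t=0:+1/36 = 1/36
3j²(1 3 4; 0 0 0) = Δ·Π!·Σ² = 4/63  (sign +1)
sum: t=0:+1/120 = 1/120
3j²(1 3 4; 0 -2 2) = Δ·Π!·Σ² = 1/21  (sign +1)
combine: 4πI² = 189·4/63·1/21 = 4/7
take √, sign +1: I = 0.21324362

0.213244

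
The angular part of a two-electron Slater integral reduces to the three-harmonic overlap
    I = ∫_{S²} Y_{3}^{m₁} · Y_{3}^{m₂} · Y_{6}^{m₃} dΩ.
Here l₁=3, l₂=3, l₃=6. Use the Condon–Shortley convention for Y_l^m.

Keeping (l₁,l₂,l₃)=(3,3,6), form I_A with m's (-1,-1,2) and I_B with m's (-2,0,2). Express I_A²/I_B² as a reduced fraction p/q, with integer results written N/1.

15/8

Shared (l₁,l₂,l₃)=(3,3,6): N and (l;000)² cancel in I_A²/I_B².
A: Δ = 0!·6!·6!/13! = 1/12012; Racah Σ t=0..0: t=0:+1/2304 = 1/2304; ⇒ 3j(3 3 6; -1 -1 2)² = 5/143, sgn +1
B: Δ = 0!·6!·6!/13! = 1/12012; Racah Σ t=0..0: t=0:+1/4320 = 1/4320; ⇒ 3j(3 3 6; -2 0 2)² = 8/429, sgn +1
I_A²/I_B² = (5/143)/(8/429) = 15/8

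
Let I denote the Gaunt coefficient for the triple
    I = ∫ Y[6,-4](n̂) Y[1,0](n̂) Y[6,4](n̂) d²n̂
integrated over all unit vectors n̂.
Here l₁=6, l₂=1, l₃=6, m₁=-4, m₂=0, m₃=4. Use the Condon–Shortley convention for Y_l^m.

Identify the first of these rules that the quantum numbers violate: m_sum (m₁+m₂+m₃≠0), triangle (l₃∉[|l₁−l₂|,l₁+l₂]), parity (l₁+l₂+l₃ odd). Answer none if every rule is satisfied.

m₁+m₂+m₃ = -4 + 0 + 4 = 0  ✓
triangle: |6−1|=5 ≤ l₃=6 ≤ 6+1=7  ✓
parity: l₁+l₂+l₃ = 13 is odd  ✗

parity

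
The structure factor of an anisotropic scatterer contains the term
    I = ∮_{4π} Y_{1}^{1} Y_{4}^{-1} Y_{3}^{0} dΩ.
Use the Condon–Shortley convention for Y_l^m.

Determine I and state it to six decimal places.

-0.194664

Rules hold: Σm=0, L=8 even, 3≤3≤5.
N = 3·9·7 = 189
Δ = 2!·0!·6!/9! = 1/252
Racah Σ t=1..1: t=1:−1/36 = -1/36
⇒ 3j(1 4 3; 0 0 0)² = 4/63, sgn +1
Racah Σ t=0..0: t=0:+1/72 = 1/72
⇒ 3j(1 4 3; 1 -1 0)² = 5/126, sgn -1
4πI² = N·(3j₀)²·(3jₘ)² = 10/21
I = -1·√(0.47619/4π) = -0.19466390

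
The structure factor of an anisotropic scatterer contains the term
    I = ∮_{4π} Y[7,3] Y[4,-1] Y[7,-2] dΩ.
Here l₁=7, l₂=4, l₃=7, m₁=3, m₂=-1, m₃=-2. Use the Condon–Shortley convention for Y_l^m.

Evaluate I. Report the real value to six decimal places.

Checks pass: Σm=0; 18 even; l₃=7∈[3,11].
(2·7+1)(2·4+1)(2·7+1) = 2025
Δ: 4! 10! 4! / 19! → 1/58198140
sum: t=0:+1/17418240 t=1:−1/622080 t=2:+1/230400 t=3:−1/622080 t=4:+1/17418240 = 1/806400
3j²(7 4 7; 0 0 0) = Δ·Π!·Σ² = 2268/230945  (sign -1)
sum: t=0:+1/2488320 t=1:−1/725760 t=2:+1/1935360 t=3:−1/52254720 = -5/10450944
3j²(7 4 7; 3 -1 -2) = Δ·Π!·Σ² = 31250/2909907  (sign +1)
combine: 4πI² = 2025·2268/230945·31250/2909907 = 455625000/2133423721
take √, sign -1: I = -0.13036478

-0.130365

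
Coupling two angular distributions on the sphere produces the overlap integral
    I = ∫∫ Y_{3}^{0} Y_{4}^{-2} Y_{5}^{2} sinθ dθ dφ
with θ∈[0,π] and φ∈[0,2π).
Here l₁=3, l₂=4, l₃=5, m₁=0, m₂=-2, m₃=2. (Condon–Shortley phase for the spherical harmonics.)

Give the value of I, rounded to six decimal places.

m-sum 0 ✓  L=12 even ✓  1≤5≤7 ✓
Π(2lᵢ+1) = 7×9×11 = 693
triangle coeff Δ(3,4,5) = 1/180180
Σ_t [0,2]: t=0:+1/576 t=1:−1/144 t=2:+1/576 = -1/288
(3j)²=20/1001 [(3 4 5; 0 0 0)], sign=+1
Σ_t [0,2]: t=0:+1/576 t=1:−1/480 t=2:+1/8640 = -1/4320
(3j)²=1/2145 [(3 4 5; 0 -2 2)], sign=+1
⇒ 4πI² = 12/1859
I = (+1)√(12/1859/(4π)) = 0.02266449

0.022664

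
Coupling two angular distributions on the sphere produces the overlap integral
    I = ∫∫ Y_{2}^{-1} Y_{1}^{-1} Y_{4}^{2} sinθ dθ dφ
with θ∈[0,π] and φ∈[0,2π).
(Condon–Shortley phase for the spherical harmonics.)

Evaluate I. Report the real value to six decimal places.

l₃=4 ∉ [1,3] — triangle fails ⇒ I = 0

0.000000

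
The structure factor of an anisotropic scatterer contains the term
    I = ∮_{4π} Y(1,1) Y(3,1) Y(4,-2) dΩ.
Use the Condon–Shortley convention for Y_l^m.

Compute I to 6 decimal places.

0.238414

m-sum 0 ✓  L=8 even ✓  2≤4≤4 ✓
Π(2lᵢ+1) = 3×7×9 = 189
triangle coeff Δ(1,3,4) = 1/252
Σ_t [0,0]: t=0:+1/36 = 1/36
(3j)²=4/63 [(1 3 4; 0 0 0)], sign=+1
Σ_t [0,0]: t=0:+1/96 = 1/96
(3j)²=5/84 [(1 3 4; 1 1 -2)], sign=+1
⇒ 4πI² = 5/7
I = (+1)√(5/7/(4π)) = 0.23841361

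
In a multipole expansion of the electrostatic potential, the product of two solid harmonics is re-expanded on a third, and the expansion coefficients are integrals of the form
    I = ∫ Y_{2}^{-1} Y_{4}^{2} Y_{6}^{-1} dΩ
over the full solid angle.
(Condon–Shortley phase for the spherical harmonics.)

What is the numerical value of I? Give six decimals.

Rules hold: Σm=0, L=12 even, 2≤6≤6.
N = 5·9·13 = 585
Δ = 0!·4!·8!/13! = 1/6435
Racah Σ t=0..0: t=0:+1/2304 = 1/2304
⇒ 3j(2 4 6; 0 0 0)² = 5/143, sgn +1
Racah Σ t=0..0: t=0:+1/8640 = 1/8640
⇒ 3j(2 4 6; -1 2 -1)² = 14/1287, sgn -1
4πI² = N·(3j₀)²·(3jₘ)² = 350/1573
I = -1·√(0.222505/4π) = -0.13306527

-0.133065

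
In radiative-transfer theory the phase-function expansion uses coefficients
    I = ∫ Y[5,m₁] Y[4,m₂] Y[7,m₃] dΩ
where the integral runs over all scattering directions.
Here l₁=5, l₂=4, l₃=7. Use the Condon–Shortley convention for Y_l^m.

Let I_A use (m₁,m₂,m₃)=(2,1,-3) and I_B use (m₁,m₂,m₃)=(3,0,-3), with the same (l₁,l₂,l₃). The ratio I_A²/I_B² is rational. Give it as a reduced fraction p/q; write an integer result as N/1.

11094/2645

Shared (l₁,l₂,l₃)=(5,4,7): N and (l;000)² cancel in I_A²/I_B².
A: Δ = 2!·8!·6!/17! = 1/6126120; Racah Σ t=0..2: t=0:+1/172800 t=1:−1/69120 t=2:+1/362880 = -43/7257600; ⇒ 3j(5 4 7; 2 1 -3)² = 1849/170170, sgn -1
B: Δ = 2!·8!·6!/17! = 1/6126120; Racah Σ t=0..2: t=0:+1/138240 t=1:−1/181440 t=2:+1/3870720 = 23/11612160; ⇒ 3j(5 4 7; 3 0 -3)² = 529/204204, sgn +1
I_A²/I_B² = (1849/170170)/(529/204204) = 11094/2645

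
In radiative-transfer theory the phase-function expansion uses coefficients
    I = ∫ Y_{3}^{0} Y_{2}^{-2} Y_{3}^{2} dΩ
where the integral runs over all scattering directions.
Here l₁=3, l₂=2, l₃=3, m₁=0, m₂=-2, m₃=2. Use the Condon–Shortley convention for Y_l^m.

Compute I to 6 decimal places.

-0.188063

Checks pass: Σm=0; 8 even; l₃=3∈[1,5].
(2·3+1)(2·2+1)(2·3+1) = 245
Δ: 2! 4! 2! / 9! → 1/3780
sum: t=0:+1/24 t=1:−1/4 t=2:+1/24 = -1/6
3j²(3 2 3; 0 0 0) = Δ·Π!·Σ² = 4/105  (sign +1)
sum: t=0:+1/24 = 1/24
3j²(3 2 3; 0 -2 2) = Δ·Π!·Σ² = 1/21  (sign -1)
combine: 4πI² = 245·4/105·1/21 = 4/9
take √, sign -1: I = -0.18806319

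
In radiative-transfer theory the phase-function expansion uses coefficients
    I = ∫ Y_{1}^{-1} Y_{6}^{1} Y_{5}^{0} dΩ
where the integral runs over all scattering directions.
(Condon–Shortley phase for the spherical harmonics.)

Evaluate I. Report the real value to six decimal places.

-0.187239

m-sum 0 ✓  L=12 even ✓  5≤5≤7 ✓
Π(2lᵢ+1) = 3×13×11 = 429
triangle coeff Δ(1,6,5) = 1/858
Σ_t [1,1]: t=1:−1/14400 = -1/14400
(3j)²=6/143 [(1 6 5; 0 0 0)], sign=+1
Σ_t [2,2]: t=2:+1/28800 = 1/28800
(3j)²=7/286 [(1 6 5; -1 1 0)], sign=-1
⇒ 4πI² = 63/143
I = (-1)√(63/143/(4π)) = -0.18723944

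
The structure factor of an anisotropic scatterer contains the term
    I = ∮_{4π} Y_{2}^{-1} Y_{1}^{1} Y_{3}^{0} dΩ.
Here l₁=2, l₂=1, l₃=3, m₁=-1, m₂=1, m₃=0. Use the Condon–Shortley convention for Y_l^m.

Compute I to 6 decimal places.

m-sum 0 ✓  L=6 even ✓  1≤3≤3 ✓
Π(2lᵢ+1) = 5×3×7 = 105
triangle coeff Δ(2,1,3) = 1/105
Σ_t [0,0]: t=0:+1/4 = 1/4
(3j)²=3/35 [(2 1 3; 0 0 0)], sign=-1
Σ_t [0,0]: t=0:+1/12 = 1/12
(3j)²=1/35 [(2 1 3; -1 1 0)], sign=-1
⇒ 4πI² = 9/35
I = (+1)√(9/35/(4π)) = 0.14304817

0.143048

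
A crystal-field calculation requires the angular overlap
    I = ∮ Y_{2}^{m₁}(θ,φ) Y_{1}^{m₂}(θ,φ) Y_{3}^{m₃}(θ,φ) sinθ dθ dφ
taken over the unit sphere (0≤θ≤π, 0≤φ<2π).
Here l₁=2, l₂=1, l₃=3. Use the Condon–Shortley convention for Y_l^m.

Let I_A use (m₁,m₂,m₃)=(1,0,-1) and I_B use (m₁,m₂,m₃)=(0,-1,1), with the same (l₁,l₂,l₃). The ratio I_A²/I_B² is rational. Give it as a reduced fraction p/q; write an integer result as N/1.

4/3

Same 2,1,3: normalisation and zero-m 3j drop out of the ratio.
A: Δ: 0! 4! 2! / 7! → 1/105; sum: t=0:+1/6 = 1/6; 3j²(2 1 3; 1 0 -1) = Δ·Π!·Σ² = 8/105  (sign +1)
B: Δ: 0! 4! 2! / 7! → 1/105; sum: t=0:+1/8 = 1/8; 3j²(2 1 3; 0 -1 1) = Δ·Π!·Σ² = 2/35  (sign +1)
I_A²/I_B² = (8/105)/(2/35) = 4/3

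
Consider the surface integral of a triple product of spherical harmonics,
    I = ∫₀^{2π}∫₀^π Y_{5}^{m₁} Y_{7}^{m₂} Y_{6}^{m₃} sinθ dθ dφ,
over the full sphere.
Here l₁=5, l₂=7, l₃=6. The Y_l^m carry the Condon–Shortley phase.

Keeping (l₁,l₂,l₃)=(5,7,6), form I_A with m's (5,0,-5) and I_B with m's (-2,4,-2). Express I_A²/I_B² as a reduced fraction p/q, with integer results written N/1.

700/2187

Same 5,7,6: normalisation and zero-m 3j drop out of the ratio.
A: Δ: 6! 4! 8! / 19! → 1/174594420; sum: t=0:+1/87091200 = 1/87091200; 3j²(5 7 6; 5 0 -5) = Δ·Π!·Σ² = 35/12597  (sign -1)
B: Δ: 6! 4! 8! / 19! → 1/174594420; sum: t=3:−1/34836480 t=4:+1/1451520 t=5:−1/691200 t=6:+1/3110400 = -1/2150400; 3j²(5 7 6; -2 4 -2) = Δ·Π!·Σ² = 729/83980  (sign -1)
I_A²/I_B² = (35/12597)/(729/83980) = 700/2187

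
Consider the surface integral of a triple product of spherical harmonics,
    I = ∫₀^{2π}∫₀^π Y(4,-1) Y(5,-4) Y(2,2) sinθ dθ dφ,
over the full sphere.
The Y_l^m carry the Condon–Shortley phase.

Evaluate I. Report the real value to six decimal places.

Σmᵢ = -3 ≠ 0, so the φ-integral vanishes; I = 0

0.000000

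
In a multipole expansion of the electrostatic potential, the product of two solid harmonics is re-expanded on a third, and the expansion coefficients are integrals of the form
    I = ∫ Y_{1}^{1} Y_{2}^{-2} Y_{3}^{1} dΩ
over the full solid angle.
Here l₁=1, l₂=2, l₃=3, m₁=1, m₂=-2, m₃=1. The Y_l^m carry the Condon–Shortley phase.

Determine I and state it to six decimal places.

Rules hold: Σm=0, L=6 even, 1≤3≤3.
N = 3·5·7 = 105
Δ = 0!·2!·4!/7! = 1/105
Racah Σ t=0..0: t=0:+1/4 = 1/4
⇒ 3j(1 2 3; 0 0 0)² = 3/35, sgn -1
Racah Σ t=0..0: t=0:+1/48 = 1/48
⇒ 3j(1 2 3; 1 -2 1)² = 1/105, sgn +1
4πI² = N·(3j₀)²·(3jₘ)² = 3/35
I = -1·√(0.0857143/4π) = -0.08258890

-0.082589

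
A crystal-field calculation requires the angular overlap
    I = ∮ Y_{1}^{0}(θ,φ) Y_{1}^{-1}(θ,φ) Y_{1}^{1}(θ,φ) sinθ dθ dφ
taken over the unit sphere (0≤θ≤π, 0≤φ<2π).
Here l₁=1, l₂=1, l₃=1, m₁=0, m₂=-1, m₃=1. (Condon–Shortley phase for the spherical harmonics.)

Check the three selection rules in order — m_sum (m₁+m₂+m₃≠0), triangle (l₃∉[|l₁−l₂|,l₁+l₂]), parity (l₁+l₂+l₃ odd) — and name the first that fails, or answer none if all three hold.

parity

azimuthal sum: 0 − 1 + 1 = 0  ✓
0 ≤ 1 ≤ 2 (triangle on l)  ✓
L = 1 + 1 + 1 = 3 (odd)  ✗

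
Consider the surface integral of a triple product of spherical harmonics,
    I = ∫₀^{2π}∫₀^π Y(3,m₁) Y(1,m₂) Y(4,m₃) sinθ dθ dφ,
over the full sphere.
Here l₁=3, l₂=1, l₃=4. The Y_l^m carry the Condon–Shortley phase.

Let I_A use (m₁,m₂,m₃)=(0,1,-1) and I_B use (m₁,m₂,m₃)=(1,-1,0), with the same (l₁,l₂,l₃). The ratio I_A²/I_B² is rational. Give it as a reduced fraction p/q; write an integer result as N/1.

l's match ⇒ only the (l;m) 3-j factors differ between A and B.
A: triangle coeff Δ(3,1,4) = 1/252; Σ_t [0,0]: t=0:+1/72 = 1/72; (3j)²=5/126 [(3 1 4; 0 1 -1)], sign=-1
B: triangle coeff Δ(3,1,4) = 1/252; Σ_t [0,0]: t=0:+1/96 = 1/96; (3j)²=1/42 [(3 1 4; 1 -1 0)], sign=+1
I_A²/I_B² = (5/126)/(1/42) = 5/3

5/3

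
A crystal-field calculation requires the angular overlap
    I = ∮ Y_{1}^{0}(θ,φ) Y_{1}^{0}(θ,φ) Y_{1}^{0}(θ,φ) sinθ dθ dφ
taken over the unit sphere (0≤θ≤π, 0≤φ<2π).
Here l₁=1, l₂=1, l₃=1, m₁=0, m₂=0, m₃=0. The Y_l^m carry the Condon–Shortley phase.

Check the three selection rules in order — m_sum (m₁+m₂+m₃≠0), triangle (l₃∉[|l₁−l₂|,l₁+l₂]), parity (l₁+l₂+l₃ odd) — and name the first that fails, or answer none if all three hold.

azimuthal sum: 0 + 0 + 0 = 0  ✓
0 ≤ 1 ≤ 2 (triangle on l)  ✓
L = 1 + 1 + 1 = 3 (odd)  ✗

parity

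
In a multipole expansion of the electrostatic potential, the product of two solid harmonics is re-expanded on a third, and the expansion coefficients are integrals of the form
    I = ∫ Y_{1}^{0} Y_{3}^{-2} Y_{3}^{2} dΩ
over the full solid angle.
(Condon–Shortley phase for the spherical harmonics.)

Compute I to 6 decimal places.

0.000000

Σlᵢ=7 odd — θ-integrand is odd under cosθ→−cosθ; I=0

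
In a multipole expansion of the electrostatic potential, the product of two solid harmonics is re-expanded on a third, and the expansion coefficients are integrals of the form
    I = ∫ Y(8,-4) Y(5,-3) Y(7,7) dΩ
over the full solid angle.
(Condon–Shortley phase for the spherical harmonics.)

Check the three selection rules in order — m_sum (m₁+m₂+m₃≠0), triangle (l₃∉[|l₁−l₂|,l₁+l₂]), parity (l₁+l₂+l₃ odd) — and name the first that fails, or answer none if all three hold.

none

azimuthal sum: -4 − 3 + 7 = 0  ✓
3 ≤ 7 ≤ 13 (triangle on l)  ✓
L = 8 + 5 + 7 = 20 (even)  ✓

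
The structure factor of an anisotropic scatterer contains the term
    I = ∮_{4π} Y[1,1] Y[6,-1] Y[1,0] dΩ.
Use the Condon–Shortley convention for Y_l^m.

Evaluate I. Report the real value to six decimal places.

|1−6|≤1≤1+6 violated ⇒ I = 0

0.000000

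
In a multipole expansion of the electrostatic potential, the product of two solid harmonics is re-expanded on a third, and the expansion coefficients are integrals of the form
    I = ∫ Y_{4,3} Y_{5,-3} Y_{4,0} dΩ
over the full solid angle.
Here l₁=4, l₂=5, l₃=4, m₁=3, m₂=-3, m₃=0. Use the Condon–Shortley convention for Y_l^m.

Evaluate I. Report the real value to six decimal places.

Σlᵢ=13 odd — θ-integrand is odd under cosθ→−cosθ; I=0

0.000000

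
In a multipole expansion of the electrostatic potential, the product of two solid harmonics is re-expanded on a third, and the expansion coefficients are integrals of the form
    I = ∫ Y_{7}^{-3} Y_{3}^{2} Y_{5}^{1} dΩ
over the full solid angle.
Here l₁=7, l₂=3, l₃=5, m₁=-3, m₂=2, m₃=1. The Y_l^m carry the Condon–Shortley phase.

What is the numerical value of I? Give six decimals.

L=15 odd ⇒ parity kills the (l;000) factor ⇒ I = 0

0.000000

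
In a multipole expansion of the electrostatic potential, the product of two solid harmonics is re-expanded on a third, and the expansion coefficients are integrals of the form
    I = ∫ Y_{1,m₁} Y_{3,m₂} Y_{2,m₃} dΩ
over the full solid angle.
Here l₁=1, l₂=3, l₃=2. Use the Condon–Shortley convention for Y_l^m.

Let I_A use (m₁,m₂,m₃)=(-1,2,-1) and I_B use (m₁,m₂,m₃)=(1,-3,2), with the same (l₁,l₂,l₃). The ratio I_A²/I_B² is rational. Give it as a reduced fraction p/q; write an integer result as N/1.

Shared (l₁,l₂,l₃)=(1,3,2): N and (l;000)² cancel in I_A²/I_B².
A: Δ = 2!·0!·4!/7! = 1/105; Racah Σ t=2..2: t=2:+1/12 = 1/12; ⇒ 3j(1 3 2; -1 2 -1)² = 2/21, sgn -1
B: Δ = 2!·0!·4!/7! = 1/105; Racah Σ t=0..0: t=0:+1/48 = 1/48; ⇒ 3j(1 3 2; 1 -3 2)² = 1/7, sgn +1
I_A²/I_B² = (2/21)/(1/7) = 2/3

2/3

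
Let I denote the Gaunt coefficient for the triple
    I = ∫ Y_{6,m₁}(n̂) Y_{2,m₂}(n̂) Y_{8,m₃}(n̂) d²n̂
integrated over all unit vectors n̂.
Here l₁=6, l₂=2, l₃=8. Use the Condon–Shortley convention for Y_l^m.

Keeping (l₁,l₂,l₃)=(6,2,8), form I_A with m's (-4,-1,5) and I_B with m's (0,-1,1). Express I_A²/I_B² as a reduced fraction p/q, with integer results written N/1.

l's match ⇒ only the (l;m) 3-j factors differ between A and B.
A: triangle coeff Δ(6,2,8) = 1/30940; Σ_t [0,0]: t=0:+1/43545600 = 1/43545600; (3j)²=33/1190 [(6 2 8; -4 -1 5)], sign=-1
B: triangle coeff Δ(6,2,8) = 1/30940; Σ_t [0,0]: t=0:+1/3110400 = 1/3110400; (3j)²=21/1105 [(6 2 8; 0 -1 1)], sign=-1
I_A²/I_B² = (33/1190)/(21/1105) = 143/98

143/98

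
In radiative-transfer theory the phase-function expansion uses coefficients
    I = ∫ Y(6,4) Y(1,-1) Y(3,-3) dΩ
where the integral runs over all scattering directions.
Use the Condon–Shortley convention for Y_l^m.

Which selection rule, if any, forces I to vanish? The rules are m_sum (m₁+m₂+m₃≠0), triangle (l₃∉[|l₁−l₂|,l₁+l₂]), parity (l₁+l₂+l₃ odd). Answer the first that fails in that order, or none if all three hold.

triangle

azimuthal sum: 4 − 1 − 3 = 0  ✓
5 ≤ 3 ≤ 7 (triangle on l)  ✗
L = 6 + 1 + 3 = 10 (even)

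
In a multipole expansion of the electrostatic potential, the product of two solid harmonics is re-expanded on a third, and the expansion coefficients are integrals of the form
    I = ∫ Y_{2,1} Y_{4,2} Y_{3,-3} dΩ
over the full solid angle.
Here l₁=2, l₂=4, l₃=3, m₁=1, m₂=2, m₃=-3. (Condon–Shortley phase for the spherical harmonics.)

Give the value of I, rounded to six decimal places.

Σlᵢ=9 odd — θ-integrand is odd under cosθ→−cosθ; I=0

0.000000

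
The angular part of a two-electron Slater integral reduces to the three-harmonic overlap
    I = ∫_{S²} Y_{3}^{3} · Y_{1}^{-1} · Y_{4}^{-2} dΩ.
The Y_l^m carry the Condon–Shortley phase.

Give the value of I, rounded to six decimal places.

Checks pass: Σm=0; 8 even; l₃=4∈[2,4].
(2·3+1)(2·1+1)(2·4+1) = 189
Δ: 0! 6! 2! / 9! → 1/252
sum: t=0:+1/36 = 1/36
3j²(3 1 4; 0 0 0) = Δ·Π!·Σ² = 4/63  (sign +1)
sum: t=0:+1/1440 = 1/1440
3j²(3 1 4; 3 -1 -2) = Δ·Π!·Σ² = 1/252  (sign +1)
combine: 4πI² = 189·4/63·1/252 = 1/21
take √, sign +1: I = 0.06155813

0.061558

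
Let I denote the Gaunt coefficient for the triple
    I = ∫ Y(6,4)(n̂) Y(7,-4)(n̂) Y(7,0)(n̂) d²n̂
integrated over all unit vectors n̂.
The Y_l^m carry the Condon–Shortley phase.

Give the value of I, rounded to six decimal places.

m-sum 0 ✓  L=20 even ✓  1≤7≤13 ✓
Π(2lᵢ+1) = 13×15×15 = 2925
triangle coeff Δ(6,7,7) = 1/2444321880
Σ_t [0,6]: t=0:+1/2612736000 t=1:−1/20736000 t=2:+1/1658880 t=3:−1/746496 t=4:+1/1658880 t=5:−1/20736000 t=6:+1/2612736000 = -1/4354560
(3j)²=1000/138567 [(6 7 7; 0 0 0)], sign=+1
Σ_t [0,2]: t=0:+1/24883200 t=1:−1/20736000 t=2:+1/174182400 = -1/435456000
(3j)²=2/20995 [(6 7 7; 4 -4 0)], sign=+1
⇒ 4πI² = 30000/14919047
I = (+1)√(30000/14919047/(4π)) = 0.01264984

0.012650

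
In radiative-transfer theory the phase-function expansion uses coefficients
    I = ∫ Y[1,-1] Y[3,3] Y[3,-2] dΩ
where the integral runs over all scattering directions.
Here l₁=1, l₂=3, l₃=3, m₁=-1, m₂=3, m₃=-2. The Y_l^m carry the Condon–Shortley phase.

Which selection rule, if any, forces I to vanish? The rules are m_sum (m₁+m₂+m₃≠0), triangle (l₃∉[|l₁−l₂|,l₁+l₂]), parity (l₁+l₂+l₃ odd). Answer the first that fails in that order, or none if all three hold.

parity

m₁+m₂+m₃ = -1 + 3 − 2 = 0  ✓
triangle: |1−3|=2 ≤ l₃=3 ≤ 1+3=4  ✓
parity: l₁+l₂+l₃ = 7 is odd  ✗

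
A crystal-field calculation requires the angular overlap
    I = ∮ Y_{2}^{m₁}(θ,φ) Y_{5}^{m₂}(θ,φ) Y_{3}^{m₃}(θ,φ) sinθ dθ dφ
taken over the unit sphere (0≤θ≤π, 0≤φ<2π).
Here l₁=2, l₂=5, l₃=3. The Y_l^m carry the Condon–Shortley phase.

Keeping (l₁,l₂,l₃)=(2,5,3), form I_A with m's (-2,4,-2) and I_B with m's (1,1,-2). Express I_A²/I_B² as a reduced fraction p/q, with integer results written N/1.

21/4

Shared (l₁,l₂,l₃)=(2,5,3): N and (l;000)² cancel in I_A²/I_B².
A: Δ = 4!·0!·6!/11! = 1/2310; Racah Σ t=4..4: t=4:+1/2880 = 1/2880; ⇒ 3j(2 5 3; -2 4 -2)² = 3/55, sgn -1
B: Δ = 4!·0!·6!/11! = 1/2310; Racah Σ t=1..1: t=1:−1/720 = -1/720; ⇒ 3j(2 5 3; 1 1 -2)² = 4/385, sgn +1
I_A²/I_B² = (3/55)/(4/385) = 21/4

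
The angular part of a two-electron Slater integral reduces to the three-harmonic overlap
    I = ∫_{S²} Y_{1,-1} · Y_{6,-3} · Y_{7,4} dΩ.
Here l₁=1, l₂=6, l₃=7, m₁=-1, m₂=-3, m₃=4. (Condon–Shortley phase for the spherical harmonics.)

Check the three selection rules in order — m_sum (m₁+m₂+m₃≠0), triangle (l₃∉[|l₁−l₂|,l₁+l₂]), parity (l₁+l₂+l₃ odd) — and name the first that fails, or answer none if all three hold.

none

Σmᵢ = 0  ✓
l₃∈[|l₁−l₂|,l₁+l₂]=[5,7], have l₃=7  ✓
Σlᵢ = 14 ⇒ even  ✓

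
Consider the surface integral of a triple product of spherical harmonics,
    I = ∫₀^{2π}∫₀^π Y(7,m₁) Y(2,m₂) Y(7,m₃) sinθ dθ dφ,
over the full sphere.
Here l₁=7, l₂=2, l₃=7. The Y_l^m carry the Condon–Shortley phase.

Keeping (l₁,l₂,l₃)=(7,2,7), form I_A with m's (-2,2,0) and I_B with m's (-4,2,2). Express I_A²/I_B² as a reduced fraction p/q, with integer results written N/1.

Shared (l₁,l₂,l₃)=(7,2,7): N and (l;000)² cancel in I_A²/I_B².
A: Δ = 2!·12!·2!/17! = 1/185640; Racah Σ t=2..2: t=2:+1/2419200 = 1/2419200; ⇒ 3j(7 2 7; -2 2 0)² = 27/1105, sgn -1
B: Δ = 2!·12!·2!/17! = 1/185640; Racah Σ t=2..2: t=2:+1/8709120 = 1/8709120; ⇒ 3j(7 2 7; -4 2 2)² = 55/3094, sgn -1
I_A²/I_B² = (27/1105)/(55/3094) = 378/275

378/275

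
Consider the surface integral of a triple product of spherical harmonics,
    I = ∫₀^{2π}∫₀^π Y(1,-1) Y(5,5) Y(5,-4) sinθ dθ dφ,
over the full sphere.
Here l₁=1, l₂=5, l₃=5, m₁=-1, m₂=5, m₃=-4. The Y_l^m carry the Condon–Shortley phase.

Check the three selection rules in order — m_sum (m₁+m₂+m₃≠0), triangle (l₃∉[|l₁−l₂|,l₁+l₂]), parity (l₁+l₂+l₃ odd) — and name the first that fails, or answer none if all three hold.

Σmᵢ = 0  ✓
l₃∈[|l₁−l₂|,l₁+l₂]=[4,6], have l₃=5  ✓
Σlᵢ = 11 ⇒ odd  ✗

parity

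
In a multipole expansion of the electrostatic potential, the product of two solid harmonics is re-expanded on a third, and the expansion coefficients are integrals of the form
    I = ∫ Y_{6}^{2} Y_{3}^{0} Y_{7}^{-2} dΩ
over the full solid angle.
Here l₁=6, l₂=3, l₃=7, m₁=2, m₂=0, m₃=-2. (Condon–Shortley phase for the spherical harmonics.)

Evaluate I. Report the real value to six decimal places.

0.080527

Checks pass: Σm=0; 16 even; l₃=7∈[3,9].
(2·6+1)(2·3+1)(2·7+1) = 1365
Δ: 2! 10! 4! / 17! → 1/2042040
sum: t=0:+1/207360 t=1:−1/57600 t=2:+1/207360 = -1/129600
3j²(6 3 7; 0 0 0) = Δ·Π!·Σ² = 168/12155  (sign +1)
sum: t=0:+1/207360 t=1:−1/120960 t=2:+1/967680 = -1/414720
3j²(6 3 7; 2 0 -2) = Δ·Π!·Σ² = 21/4862  (sign +1)
combine: 4πI² = 1365·168/12155·21/4862 = 37044/454597
take √, sign +1: I = 0.08052685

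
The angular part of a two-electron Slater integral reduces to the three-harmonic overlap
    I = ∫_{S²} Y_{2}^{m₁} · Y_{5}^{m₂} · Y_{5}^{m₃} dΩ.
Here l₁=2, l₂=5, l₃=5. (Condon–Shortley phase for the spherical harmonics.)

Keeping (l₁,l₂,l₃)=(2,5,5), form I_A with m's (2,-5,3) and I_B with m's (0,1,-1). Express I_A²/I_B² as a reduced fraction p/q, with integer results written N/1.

10/27

Same 2,5,5: normalisation and zero-m 3j drop out of the ratio.
A: Δ: 2! 2! 8! / 13! → 1/38610; sum: t=0:+1/161280 = 1/161280; 3j²(2 5 5; 2 -5 3) = Δ·Π!·Σ² = 1/143  (sign +1)
B: Δ: 2! 2! 8! / 13! → 1/38610; sum: t=0:+1/5760 t=1:−1/720 t=2:+1/2304 = -1/1280; 3j²(2 5 5; 0 1 -1) = Δ·Π!·Σ² = 27/1430  (sign -1)
I_A²/I_B² = (1/143)/(27/1430) = 10/27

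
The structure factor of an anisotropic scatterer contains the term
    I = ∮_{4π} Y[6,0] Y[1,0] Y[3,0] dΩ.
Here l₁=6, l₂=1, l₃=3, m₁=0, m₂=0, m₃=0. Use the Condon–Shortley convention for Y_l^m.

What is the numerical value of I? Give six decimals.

l₃=3 ∉ [5,7] — triangle fails ⇒ I = 0

0.000000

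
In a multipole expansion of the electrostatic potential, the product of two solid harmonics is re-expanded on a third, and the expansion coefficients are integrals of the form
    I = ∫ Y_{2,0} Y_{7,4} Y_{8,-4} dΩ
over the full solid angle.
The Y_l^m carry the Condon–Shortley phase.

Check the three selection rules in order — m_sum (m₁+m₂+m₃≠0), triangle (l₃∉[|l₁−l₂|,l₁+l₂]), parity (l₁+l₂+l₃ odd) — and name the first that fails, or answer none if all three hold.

azimuthal sum: 0 + 4 − 4 = 0  ✓
5 ≤ 8 ≤ 9 (triangle on l)  ✓
L = 2 + 7 + 8 = 17 (odd)  ✗

parity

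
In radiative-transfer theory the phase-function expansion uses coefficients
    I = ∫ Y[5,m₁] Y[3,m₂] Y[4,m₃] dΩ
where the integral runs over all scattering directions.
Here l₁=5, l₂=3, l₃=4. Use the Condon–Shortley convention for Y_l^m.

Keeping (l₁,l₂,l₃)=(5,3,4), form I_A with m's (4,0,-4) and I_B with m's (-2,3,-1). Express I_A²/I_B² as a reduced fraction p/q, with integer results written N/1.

168/125

Shared (l₁,l₂,l₃)=(5,3,4): N and (l;000)² cancel in I_A²/I_B².
A: Δ = 4!·6!·2!/13! = 1/180180; Racah Σ t=1..1: t=1:−1/8640 = -1/8640; ⇒ 3j(5 3 4; 4 0 -4)² = 28/715, sgn -1
B: Δ = 4!·6!·2!/13! = 1/180180; Racah Σ t=4..4: t=4:+1/1728 = 1/1728; ⇒ 3j(5 3 4; -2 3 -1)² = 25/858, sgn -1
I_A²/I_B² = (28/715)/(25/858) = 168/125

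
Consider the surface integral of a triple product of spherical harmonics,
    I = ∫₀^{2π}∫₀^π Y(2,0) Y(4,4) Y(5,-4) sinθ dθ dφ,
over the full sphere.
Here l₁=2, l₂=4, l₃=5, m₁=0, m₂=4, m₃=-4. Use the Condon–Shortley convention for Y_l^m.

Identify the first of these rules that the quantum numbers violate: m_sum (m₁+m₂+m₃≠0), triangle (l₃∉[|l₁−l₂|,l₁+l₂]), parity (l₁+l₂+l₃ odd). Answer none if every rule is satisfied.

azimuthal sum: 0 + 4 − 4 = 0  ✓
2 ≤ 5 ≤ 6 (triangle on l)  ✓
L = 2 + 4 + 5 = 11 (odd)  ✗

parity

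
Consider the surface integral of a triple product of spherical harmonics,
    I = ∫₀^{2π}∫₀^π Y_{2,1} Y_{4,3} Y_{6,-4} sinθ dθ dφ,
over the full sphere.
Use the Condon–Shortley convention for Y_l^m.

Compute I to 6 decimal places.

Checks pass: Σm=0; 12 even; l₃=6∈[2,6].
(2·2+1)(2·4+1)(2·6+1) = 585
Δ: 0! 4! 8! / 13! → 1/6435
sum: t=0:+1/2304 = 1/2304
3j²(2 4 6; 0 0 0) = Δ·Π!·Σ² = 5/143  (sign +1)
sum: t=0:+1/30240 = 1/30240
3j²(2 4 6; 1 3 -4) = Δ·Π!·Σ² = 16/429  (sign +1)
combine: 4πI² = 585·5/143·16/429 = 1200/1573
take √, sign +1: I = 0.24638901

0.246389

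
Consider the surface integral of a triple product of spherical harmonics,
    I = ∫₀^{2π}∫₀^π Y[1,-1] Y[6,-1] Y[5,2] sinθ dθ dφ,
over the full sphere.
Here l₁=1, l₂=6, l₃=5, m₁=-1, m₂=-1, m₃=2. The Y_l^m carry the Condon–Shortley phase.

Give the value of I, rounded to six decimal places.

Rules hold: Σm=0, L=12 even, 5≤5≤7.
N = 3·13·11 = 429
Δ = 2!·0!·10!/13! = 1/858
Racah Σ t=1..1: t=1:−1/14400 = -1/14400
⇒ 3j(1 6 5; 0 0 0)² = 6/143, sgn +1
Racah Σ t=2..2: t=2:+1/60480 = 1/60480
⇒ 3j(1 6 5; -1 -1 2)² = 5/429, sgn -1
4πI² = N·(3j₀)²·(3jₘ)² = 30/143
I = -1·√(0.20979/4π) = -0.12920749

-0.129207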